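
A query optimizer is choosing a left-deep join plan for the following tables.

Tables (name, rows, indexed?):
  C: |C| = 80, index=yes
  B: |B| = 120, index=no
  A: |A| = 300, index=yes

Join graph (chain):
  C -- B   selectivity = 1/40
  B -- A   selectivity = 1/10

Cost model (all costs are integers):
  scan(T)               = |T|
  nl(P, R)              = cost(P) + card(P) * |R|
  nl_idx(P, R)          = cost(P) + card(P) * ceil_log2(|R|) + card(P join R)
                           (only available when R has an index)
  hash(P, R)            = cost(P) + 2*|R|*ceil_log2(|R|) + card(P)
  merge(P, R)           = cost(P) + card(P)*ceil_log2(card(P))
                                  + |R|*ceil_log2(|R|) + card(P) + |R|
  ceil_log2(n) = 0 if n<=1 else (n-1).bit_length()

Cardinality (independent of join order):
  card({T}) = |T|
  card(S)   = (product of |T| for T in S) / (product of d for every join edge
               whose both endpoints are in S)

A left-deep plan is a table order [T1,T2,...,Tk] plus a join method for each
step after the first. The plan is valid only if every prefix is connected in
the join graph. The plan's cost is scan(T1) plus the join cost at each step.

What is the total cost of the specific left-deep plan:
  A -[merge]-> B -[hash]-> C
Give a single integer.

8980

step 1: scan A: cost=300, card=300
step 2: join B via merge
    card(P join B) = 300*120/(10) = 3600
    cost = 300 + 300*9 + 120*7 + 300 + 120 = 4260
step 3: join C via hash
    card(P join C) = 3600*80/(40) = 7200
    cost = 4260 + 2*80*7 + 3600 = 8980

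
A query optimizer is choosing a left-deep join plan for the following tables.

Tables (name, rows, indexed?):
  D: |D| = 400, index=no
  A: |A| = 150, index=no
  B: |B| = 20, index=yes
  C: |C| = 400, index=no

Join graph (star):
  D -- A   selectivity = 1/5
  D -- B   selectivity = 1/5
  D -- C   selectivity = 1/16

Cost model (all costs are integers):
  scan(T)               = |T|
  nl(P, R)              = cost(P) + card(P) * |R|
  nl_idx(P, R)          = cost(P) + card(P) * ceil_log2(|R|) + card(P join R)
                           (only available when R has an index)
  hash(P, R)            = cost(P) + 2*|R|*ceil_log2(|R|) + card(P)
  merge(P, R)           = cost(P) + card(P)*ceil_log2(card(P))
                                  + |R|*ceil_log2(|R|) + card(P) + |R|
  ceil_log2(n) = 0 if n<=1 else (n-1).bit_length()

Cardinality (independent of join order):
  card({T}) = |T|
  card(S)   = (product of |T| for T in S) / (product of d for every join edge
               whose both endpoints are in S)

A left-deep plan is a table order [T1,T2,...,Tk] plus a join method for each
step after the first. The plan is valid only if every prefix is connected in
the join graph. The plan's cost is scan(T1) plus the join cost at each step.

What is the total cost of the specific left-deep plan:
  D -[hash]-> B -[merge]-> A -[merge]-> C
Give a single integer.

841550

step 1: scan D: cost=400, card=400
step 2: join B via hash
    card(P join B) = 400*20/(5) = 1600
    cost = 400 + 2*20*5 + 400 = 1000
step 3: join A via merge
    card(P join A) = 1600*150/(5) = 48000
    cost = 1000 + 1600*11 + 150*8 + 1600 + 150 = 21550
step 4: join C via merge
    card(P join C) = 48000*400/(16) = 1200000
    cost = 21550 + 48000*16 + 400*9 + 48000 + 400 = 841550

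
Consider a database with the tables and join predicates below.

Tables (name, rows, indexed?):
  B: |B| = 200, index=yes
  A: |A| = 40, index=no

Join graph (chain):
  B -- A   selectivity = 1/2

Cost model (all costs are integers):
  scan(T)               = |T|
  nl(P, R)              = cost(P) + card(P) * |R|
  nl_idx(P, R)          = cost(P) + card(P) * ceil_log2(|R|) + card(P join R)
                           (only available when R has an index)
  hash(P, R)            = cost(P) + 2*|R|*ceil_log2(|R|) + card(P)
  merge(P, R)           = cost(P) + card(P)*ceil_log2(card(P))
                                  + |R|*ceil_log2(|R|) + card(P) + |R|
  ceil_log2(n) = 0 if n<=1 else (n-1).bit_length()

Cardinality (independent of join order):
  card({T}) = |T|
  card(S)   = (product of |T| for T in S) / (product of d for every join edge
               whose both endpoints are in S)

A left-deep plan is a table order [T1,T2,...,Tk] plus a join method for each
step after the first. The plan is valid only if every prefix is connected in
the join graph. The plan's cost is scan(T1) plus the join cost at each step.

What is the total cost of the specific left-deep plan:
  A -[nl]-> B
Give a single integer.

8040

step 1: scan A: cost=40, card=40
step 2: join B via nl
    card(P join B) = 40*200/(2) = 4000
    cost = 40 + 40*200 = 8040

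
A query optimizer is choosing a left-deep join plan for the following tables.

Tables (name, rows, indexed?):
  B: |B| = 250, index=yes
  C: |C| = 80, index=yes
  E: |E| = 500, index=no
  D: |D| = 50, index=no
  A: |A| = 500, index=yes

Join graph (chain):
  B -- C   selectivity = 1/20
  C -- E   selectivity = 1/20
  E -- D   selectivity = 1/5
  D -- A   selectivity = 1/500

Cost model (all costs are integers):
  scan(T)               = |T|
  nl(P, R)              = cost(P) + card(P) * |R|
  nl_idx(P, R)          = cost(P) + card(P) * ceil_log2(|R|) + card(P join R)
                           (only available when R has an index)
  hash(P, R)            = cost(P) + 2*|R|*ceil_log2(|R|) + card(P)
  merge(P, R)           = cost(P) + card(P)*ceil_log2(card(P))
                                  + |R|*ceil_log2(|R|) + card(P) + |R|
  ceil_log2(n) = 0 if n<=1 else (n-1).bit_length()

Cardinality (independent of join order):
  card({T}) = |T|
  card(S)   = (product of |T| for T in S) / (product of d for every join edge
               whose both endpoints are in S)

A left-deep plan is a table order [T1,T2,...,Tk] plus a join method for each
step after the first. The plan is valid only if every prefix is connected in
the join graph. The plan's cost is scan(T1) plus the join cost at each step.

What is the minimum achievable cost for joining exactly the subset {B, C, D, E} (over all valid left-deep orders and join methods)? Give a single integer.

28720

Selinger DP over subsets of {B,C,D,E}:
  {B}: scan cost=250, card=250
  {C}: scan cost=80, card=80
  {E}: scan cost=500, card=500
  {D}: scan cost=50, card=50
  {BC}: card=1000; try (C,hash)→1620, (B,nl_idx)→1720, (B,merge)→2970, (C,nl_idx)→3000, (C,merge)→3140, (B,hash)→4160 …(+2); best=1620 via (C,hash)
  {CE}: card=2000; try (C,hash)→2120, (E,merge)→5720, (C,nl_idx)→6000, (C,merge)→6140, (E,hash)→9160, (E,nl)→40080 …(+1); best=2120 via (C,hash)
  {DE}: card=5000; try (D,hash)→1600, (E,merge)→5400, (D,merge)→5850, (E,hash)→9100, (E,nl)→25050, (D,nl)→25500; best=1600 via (D,hash)
  {BCE}: card=25000; try (B,hash)→8120, (E,hash)→11620, (E,merge)→17620, (B,merge)→28370, (B,nl_idx)→43120, (E,nl)→501620 …(+1); best=8120 via (B,hash)
  {CDE}: card=20000; try (D,hash)→4720, (C,hash)→7720, (D,merge)→26470, (C,nl_idx)→56600, (C,merge)→72240, (D,nl)→102120 …(+1); best=4720 via (D,hash)
  {BCDE}: card=250000; try (B,hash)→28720, (D,hash)→33720, (B,merge)→326970, (D,merge)→408470, (B,nl_idx)→414720, (D,nl)→1258120 …(+1); best=28720 via (B,hash)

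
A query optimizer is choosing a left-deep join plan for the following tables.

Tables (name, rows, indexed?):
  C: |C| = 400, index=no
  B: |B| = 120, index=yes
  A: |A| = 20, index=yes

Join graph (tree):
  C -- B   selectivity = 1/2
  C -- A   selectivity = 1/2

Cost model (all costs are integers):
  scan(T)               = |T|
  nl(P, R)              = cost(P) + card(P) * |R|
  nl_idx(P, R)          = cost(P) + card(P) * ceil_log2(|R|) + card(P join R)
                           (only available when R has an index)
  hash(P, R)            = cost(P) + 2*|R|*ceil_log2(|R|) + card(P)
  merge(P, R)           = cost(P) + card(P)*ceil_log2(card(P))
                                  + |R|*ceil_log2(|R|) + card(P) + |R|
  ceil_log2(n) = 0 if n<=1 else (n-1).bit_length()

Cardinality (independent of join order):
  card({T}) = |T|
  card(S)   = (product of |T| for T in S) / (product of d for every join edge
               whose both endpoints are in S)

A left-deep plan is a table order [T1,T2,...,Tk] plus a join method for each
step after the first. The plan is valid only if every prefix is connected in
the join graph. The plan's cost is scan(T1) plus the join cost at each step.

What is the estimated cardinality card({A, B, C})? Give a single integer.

240000

Tables in S: A(20), B(120), C(400)
Edges inside S: C-B(d=2), C-A(d=2)
numerator = 20 * 120 * 400 = 960000
denominator = 2 * 2 = 4
card(S) = 960000 / 4 = 240000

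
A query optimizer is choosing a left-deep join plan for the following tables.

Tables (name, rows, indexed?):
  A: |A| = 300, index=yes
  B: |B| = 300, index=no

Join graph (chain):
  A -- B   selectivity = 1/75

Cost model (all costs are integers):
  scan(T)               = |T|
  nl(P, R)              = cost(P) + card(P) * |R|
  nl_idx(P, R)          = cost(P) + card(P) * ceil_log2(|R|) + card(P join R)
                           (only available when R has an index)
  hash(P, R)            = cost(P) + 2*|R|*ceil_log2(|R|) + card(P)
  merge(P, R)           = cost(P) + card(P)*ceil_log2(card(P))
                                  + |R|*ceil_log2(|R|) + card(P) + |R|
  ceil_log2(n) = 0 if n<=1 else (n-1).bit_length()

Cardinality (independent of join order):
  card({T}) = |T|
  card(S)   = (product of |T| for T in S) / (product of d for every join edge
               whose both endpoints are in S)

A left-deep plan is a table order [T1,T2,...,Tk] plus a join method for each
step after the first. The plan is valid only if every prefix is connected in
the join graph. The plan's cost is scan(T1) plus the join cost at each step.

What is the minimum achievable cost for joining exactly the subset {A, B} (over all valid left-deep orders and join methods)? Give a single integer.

Selinger DP over subsets of {A,B}:
  {A}: scan cost=300, card=300
  {B}: scan cost=300, card=300
  {AB}: card=1200; try (A,nl_idx)→4200, (B,hash)→6000, (A,hash)→6000, (B,merge)→6300, (A,merge)→6300, (B,nl)→90300 …(+1); best=4200 via (A,nl_idx)

4200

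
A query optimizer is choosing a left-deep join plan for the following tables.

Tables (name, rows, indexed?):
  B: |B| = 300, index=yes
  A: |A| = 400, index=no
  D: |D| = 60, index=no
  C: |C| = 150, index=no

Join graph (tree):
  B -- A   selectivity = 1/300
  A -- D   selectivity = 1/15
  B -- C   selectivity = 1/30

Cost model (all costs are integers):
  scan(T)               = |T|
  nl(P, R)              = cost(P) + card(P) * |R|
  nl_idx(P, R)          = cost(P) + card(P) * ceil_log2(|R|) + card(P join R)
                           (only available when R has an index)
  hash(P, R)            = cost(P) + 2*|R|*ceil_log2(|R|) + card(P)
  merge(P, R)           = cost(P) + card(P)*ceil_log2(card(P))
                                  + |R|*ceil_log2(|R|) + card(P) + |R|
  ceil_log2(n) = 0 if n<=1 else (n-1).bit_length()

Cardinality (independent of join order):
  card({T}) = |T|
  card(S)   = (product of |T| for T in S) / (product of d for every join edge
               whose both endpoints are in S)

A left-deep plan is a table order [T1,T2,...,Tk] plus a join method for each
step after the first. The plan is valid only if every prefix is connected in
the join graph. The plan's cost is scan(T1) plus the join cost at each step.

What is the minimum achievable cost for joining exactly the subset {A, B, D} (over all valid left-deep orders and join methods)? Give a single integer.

Selinger DP over subsets of {A,B,D}:
  {B}: scan cost=300, card=300
  {A}: scan cost=400, card=400
  {D}: scan cost=60, card=60
  {AB}: card=400; try (B,nl_idx)→4400, (B,hash)→6200, (A,merge)→7300, (B,merge)→7400, (A,hash)→7800, (A,nl)→120300 …(+1); best=4400 via (B,nl_idx)
  {AD}: card=1600; try (D,hash)→1520, (A,merge)→4480, (D,merge)→4820, (A,hash)→7320, (A,nl)→24060, (D,nl)→24400; best=1520 via (D,hash)
  {ABD}: card=1600; try (D,hash)→5520, (B,hash)→8520, (D,merge)→8820, (B,nl_idx)→17520, (B,merge)→23720, (D,nl)→28400 …(+1); best=5520 via (D,hash)

5520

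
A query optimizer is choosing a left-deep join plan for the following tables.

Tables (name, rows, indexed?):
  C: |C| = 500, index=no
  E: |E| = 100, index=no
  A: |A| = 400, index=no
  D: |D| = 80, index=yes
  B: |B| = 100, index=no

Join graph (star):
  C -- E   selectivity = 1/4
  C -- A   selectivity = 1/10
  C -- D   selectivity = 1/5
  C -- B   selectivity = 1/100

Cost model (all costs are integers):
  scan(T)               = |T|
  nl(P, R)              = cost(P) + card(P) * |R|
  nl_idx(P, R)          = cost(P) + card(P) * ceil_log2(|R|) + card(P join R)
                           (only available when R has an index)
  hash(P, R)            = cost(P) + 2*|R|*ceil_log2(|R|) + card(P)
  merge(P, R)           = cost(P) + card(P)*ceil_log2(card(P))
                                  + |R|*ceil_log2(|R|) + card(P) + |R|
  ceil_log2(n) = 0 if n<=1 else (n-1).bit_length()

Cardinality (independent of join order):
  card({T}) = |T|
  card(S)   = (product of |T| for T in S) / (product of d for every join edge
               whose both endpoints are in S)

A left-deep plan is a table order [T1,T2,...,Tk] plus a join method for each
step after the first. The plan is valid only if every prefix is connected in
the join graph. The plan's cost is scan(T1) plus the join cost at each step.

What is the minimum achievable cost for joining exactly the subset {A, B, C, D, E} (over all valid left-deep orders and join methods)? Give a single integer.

220620

Selinger DP over subsets of {A,B,C,D,E}:
  {C}: scan cost=500, card=500
  {E}: scan cost=100, card=100
  {A}: scan cost=400, card=400
  {D}: scan cost=80, card=80
  {B}: scan cost=100, card=100
  {CE}: card=12500; try (E,hash)→2400, (C,merge)→5900, (E,merge)→6300, (C,hash)→9200, (C,nl)→50100, (E,nl)→50500; best=2400 via (E,hash)
  {AC}: card=20000; try (A,hash)→8200, (C,merge)→9400, (A,merge)→9500, (C,hash)→9800, (C,nl)→200400, (A,nl)→200500; best=8200 via (A,hash)
  {CD}: card=8000; try (D,hash)→2120, (C,merge)→5720, (D,merge)→6140, (C,hash)→9160, (D,nl_idx)→12000, (C,nl)→40080 …(+1); best=2120 via (D,hash)
  {BC}: card=500; try (B,hash)→2400, (C,merge)→5900, (B,merge)→6300, (C,hash)→9200, (C,nl)→50100, (B,nl)→50500; best=2400 via (B,hash)
  {ACE}: card=500000; try (A,hash)→22100, (E,hash)→29600, (A,merge)→193900, (E,merge)→329000, (E,nl)→2008200, (A,nl)→5002400; best=22100 via (A,hash)
  {CDE}: card=200000; try (E,hash)→11520, (D,hash)→16020, (E,merge)→114920, (D,merge)→190540, (D,nl_idx)→289900, (E,nl)→802120 …(+1); best=11520 via (E,hash)
  {BCE}: card=12500; try (E,hash)→4300, (E,merge)→8200, (B,hash)→16300, (E,nl)→52400, (B,merge)→190700, (B,nl)→1252400; best=4300 via (E,hash)
  {ACD}: card=320000; try (A,hash)→17320, (D,hash)→29320, (A,merge)→118120, (D,merge)→328840, (D,nl_idx)→468200, (D,nl)→1608200 …(+1); best=17320 via (A,hash)
  {ABC}: card=20000; try (A,hash)→10100, (A,merge)→11400, (B,hash)→29600, (A,nl)→202400, (B,merge)→329000, (B,nl)→2008200; best=10100 via (A,hash)
  {BCD}: card=8000; try (D,hash)→4020, (D,merge)→8040, (B,hash)→11520, (D,nl_idx)→13900, (D,nl)→42400, (B,merge)→114920 …(+1); best=4020 via (D,hash)
  {ACDE}: card=8000000; try (A,hash)→218720, (E,hash)→338720, (D,hash)→523220, (A,merge)→3815520, (E,merge)→6418120, (D,merge)→10022740 …(+4); best=218720 via (A,hash)
  {ABCE}: card=500000; try (A,hash)→24000, (E,hash)→31500, (A,merge)→195800, (E,merge)→330900, (B,hash)→523500, (E,nl)→2010100 …(+3); best=24000 via (A,hash)
  {BCDE}: card=200000; try (E,hash)→13420, (D,hash)→17920, (E,merge)→116820, (D,merge)→192440, (B,hash)→212920, (D,nl_idx)→291800 …(+4); best=13420 via (E,hash)
  {ABCD}: card=320000; try (A,hash)→19220, (D,hash)→31220, (A,merge)→120020, (D,merge)→330740, (B,hash)→338720, (D,nl_idx)→470100 …(+4); best=19220 via (A,hash)
  {ABCDE}: card=8000000; try (A,hash)→220620, (E,hash)→340620, (D,hash)→525120, (A,merge)→3817420, (E,merge)→6420020, (B,hash)→8220120 …(+7); best=220620 via (A,hash)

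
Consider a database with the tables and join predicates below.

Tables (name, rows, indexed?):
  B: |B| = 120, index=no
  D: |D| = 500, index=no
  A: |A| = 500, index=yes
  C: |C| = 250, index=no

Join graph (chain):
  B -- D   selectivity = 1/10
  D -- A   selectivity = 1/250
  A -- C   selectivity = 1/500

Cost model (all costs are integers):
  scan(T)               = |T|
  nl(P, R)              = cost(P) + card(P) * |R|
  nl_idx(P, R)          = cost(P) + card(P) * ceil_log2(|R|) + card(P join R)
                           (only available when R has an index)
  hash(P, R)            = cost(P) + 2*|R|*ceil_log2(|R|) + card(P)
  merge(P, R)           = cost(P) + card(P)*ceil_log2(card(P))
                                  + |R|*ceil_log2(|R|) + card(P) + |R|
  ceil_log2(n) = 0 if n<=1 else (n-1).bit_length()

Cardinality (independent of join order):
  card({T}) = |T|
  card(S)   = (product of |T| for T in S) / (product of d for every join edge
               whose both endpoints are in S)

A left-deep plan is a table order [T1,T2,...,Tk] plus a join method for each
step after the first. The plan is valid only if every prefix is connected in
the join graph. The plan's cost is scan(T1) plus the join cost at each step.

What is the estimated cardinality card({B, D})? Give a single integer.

Tables in S: B(120), D(500)
Edges inside S: B-D(d=10)
numerator = 120 * 500 = 60000
denominator = 10 = 10
card(S) = 60000 / 10 = 6000

6000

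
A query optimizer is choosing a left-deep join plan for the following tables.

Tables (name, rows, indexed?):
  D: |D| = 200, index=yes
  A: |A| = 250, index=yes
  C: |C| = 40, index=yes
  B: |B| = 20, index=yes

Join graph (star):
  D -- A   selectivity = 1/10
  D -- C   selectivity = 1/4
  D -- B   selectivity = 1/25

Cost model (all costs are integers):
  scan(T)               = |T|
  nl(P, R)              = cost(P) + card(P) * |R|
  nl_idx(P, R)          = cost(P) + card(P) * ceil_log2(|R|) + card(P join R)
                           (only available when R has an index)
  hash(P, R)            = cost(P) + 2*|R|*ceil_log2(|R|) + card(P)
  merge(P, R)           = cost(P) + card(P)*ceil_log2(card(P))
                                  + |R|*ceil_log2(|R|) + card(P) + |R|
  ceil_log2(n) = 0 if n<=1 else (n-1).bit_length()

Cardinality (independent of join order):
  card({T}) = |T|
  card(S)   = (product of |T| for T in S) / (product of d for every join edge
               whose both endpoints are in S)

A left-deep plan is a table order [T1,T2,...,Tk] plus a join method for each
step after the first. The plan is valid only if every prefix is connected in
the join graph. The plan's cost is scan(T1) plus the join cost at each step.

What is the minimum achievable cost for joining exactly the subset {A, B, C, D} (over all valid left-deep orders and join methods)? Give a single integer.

Selinger DP over subsets of {A,B,C,D}:
  {D}: scan cost=200, card=200
  {A}: scan cost=250, card=250
  {C}: scan cost=40, card=40
  {B}: scan cost=20, card=20
  {AD}: card=5000; try (D,hash)→3700, (A,merge)→4250, (D,merge)→4300, (A,hash)→4400, (A,nl_idx)→6800, (D,nl_idx)→7250 …(+2); best=3700 via (D,hash)
  {CD}: card=2000; try (C,hash)→880, (D,merge)→2120, (C,merge)→2280, (D,nl_idx)→2360, (D,hash)→3280, (C,nl_idx)→3400 …(+2); best=880 via (C,hash)
  {BD}: card=160; try (D,nl_idx)→340, (B,hash)→600, (B,nl_idx)→1360, (D,merge)→1940, (B,merge)→2120, (D,hash)→3240 …(+2); best=340 via (D,nl_idx)
  {ACD}: card=50000; try (A,hash)→6880, (C,hash)→9180, (A,merge)→27130, (A,nl_idx)→66880, (C,merge)→73980, (C,nl_idx)→83700 …(+2); best=6880 via (A,hash)
  {ABD}: card=4000; try (A,merge)→4030, (A,hash)→4500, (A,nl_idx)→5620, (B,hash)→8900, (B,nl_idx)→32700, (A,nl)→40340 …(+2); best=4030 via (A,merge)
  {BCD}: card=1600; try (C,hash)→980, (C,merge)→2060, (C,nl_idx)→2900, (B,hash)→3080, (C,nl)→6740, (B,nl_idx)→12480 …(+2); best=980 via (C,hash)
  {ABCD}: card=40000; try (A,hash)→6580, (C,hash)→8510, (A,merge)→22430, (A,nl_idx)→53780, (C,merge)→56310, (B,hash)→57080 …(+6); best=6580 via (A,hash)

6580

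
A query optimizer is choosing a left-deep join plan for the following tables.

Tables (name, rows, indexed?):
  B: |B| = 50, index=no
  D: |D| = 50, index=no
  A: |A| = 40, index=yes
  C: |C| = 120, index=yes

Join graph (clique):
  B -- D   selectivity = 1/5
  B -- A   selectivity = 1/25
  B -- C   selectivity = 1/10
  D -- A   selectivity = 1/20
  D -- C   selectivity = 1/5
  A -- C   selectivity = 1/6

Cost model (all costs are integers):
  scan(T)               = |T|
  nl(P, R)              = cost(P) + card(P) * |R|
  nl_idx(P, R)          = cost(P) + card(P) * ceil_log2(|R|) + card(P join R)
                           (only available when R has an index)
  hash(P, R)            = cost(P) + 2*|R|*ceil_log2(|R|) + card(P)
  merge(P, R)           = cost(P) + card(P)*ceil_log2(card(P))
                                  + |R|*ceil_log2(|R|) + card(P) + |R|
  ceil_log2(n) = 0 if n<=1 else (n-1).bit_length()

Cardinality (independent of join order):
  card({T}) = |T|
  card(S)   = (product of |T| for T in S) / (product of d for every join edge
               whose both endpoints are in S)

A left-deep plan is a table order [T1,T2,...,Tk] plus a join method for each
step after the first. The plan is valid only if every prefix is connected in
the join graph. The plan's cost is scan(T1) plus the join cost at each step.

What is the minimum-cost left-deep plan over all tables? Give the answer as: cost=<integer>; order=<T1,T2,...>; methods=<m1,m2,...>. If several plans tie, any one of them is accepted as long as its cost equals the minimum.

cost=1406; order=B,A,D,C; methods=nl_idx,hash,nl_idx

Selinger DP (subsets sized 1..n):
  {B}: scan cost=50, card=50
  {D}: scan cost=50, card=50
  {A}: scan cost=40, card=40
  {C}: scan cost=120, card=120
  {BD}: card=500; try (D,hash)→700, (B,hash)→700, (D,merge)→750, (B,merge)→750, (D,nl)→2550, (B,nl)→2550; best=700 via (D,hash)
  {AB}: card=80; try (A,nl_idx)→430, (A,hash)→580, (B,merge)→670, (B,hash)→680, (A,merge)→680, (B,nl)→2040 …(+1); best=430 via (A,nl_idx)
  {BC}: card=600; try (B,hash)→840, (C,nl_idx)→1000, (C,merge)→1360, (B,merge)→1430, (C,hash)→1780, (C,nl)→6050 …(+1); best=840 via (B,hash)
  {AD}: card=100; try (A,nl_idx)→450, (A,hash)→580, (D,merge)→670, (D,hash)→680, (A,merge)→680, (D,nl)→2040 …(+1); best=450 via (A,nl_idx)
  {CD}: card=1200; try (D,hash)→840, (C,merge)→1360, (D,merge)→1430, (C,nl_idx)→1600, (C,hash)→1780, (C,nl)→6050 …(+1); best=840 via (D,hash)
  {AC}: card=800; try (A,hash)→720, (C,nl_idx)→1120, (C,merge)→1280, (A,merge)→1360, (A,nl_idx)→1640, (C,hash)→1760 …(+2); best=720 via (A,hash)
  {ABD}: card=40; try (D,hash)→1110, (B,hash)→1150, (D,merge)→1420, (B,merge)→1600, (A,hash)→1680, (A,nl_idx)→3740 …(+4); best=1110 via (D,hash)
  {BCD}: card=1200; try (D,hash)→2040, (B,hash)→2640, (C,hash)→2880, (C,nl_idx)→5400, (C,merge)→6660, (D,merge)→7790 …(+4); best=2040 via (D,hash)
  {ABC}: card=160; try (C,nl_idx)→1150, (A,hash)→1920, (C,merge)→2030, (B,hash)→2120, (C,hash)→2190, (A,nl_idx)→4600 …(+5); best=1150 via (C,nl_idx)
  {ACD}: card=400; try (C,nl_idx)→1550, (D,hash)→2120, (C,merge)→2210, (C,hash)→2230, (A,hash)→2520, (A,nl_idx)→8440 …(+5); best=1550 via (C,nl_idx)
  {ABCD}: card=16; try (C,nl_idx)→1406, (D,hash)→1910, (C,merge)→2350, (B,hash)→2550, (C,hash)→2830, (D,merge)→2940 …(+8); best=1406 via (C,nl_idx)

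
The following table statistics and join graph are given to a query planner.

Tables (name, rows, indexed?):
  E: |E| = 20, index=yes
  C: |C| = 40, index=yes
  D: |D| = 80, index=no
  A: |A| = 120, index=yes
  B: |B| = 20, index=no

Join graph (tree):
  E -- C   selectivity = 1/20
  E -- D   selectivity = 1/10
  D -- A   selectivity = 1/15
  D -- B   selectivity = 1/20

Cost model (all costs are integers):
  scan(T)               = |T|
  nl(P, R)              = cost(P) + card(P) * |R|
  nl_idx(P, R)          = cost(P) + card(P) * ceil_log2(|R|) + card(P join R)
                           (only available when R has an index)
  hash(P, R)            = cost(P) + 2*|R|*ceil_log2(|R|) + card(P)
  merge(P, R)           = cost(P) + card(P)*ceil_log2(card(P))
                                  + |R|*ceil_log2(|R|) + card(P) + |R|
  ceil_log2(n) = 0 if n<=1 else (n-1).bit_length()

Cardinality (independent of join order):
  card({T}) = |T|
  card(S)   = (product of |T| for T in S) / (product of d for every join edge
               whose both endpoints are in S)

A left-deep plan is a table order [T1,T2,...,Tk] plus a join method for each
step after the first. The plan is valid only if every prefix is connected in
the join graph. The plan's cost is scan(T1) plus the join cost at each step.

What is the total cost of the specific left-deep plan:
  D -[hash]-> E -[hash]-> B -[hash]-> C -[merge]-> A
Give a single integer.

5520

step 1: scan D: cost=80, card=80
step 2: join E via hash
    card(P join E) = 80*20/(10) = 160
    cost = 80 + 2*20*5 + 80 = 360
step 3: join B via hash
    card(P join B) = 160*20/(20) = 160
    cost = 360 + 2*20*5 + 160 = 720
step 4: join C via hash
    card(P join C) = 160*40/(20) = 320
    cost = 720 + 2*40*6 + 160 = 1360
step 5: join A via merge
    card(P join A) = 320*120/(15) = 2560
    cost = 1360 + 320*9 + 120*7 + 320 + 120 = 5520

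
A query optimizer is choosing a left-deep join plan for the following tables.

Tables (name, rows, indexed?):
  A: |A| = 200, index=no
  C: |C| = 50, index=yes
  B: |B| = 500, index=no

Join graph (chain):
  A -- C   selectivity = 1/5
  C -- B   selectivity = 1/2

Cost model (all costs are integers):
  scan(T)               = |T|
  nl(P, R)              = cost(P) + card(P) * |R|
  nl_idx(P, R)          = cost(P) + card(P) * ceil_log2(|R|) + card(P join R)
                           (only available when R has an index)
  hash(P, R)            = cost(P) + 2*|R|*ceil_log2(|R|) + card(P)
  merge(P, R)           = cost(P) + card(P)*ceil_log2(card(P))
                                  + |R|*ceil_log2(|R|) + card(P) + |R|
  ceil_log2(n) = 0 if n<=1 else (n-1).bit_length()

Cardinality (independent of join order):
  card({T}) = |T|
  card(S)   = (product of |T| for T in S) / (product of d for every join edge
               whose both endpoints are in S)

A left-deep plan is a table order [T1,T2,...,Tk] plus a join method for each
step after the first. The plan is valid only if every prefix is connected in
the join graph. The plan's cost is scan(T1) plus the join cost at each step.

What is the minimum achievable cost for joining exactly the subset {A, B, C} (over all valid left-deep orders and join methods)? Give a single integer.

12000

Selinger DP over subsets of {A,B,C}:
  {A}: scan cost=200, card=200
  {C}: scan cost=50, card=50
  {B}: scan cost=500, card=500
  {AC}: card=2000; try (C,hash)→1000, (A,merge)→2200, (C,merge)→2350, (A,hash)→3300, (C,nl_idx)→3400, (A,nl)→10050 …(+1); best=1000 via (C,hash)
  {BC}: card=12500; try (C,hash)→1600, (B,merge)→5400, (C,merge)→5850, (B,hash)→9100, (C,nl_idx)→16000, (B,nl)→25050 …(+1); best=1600 via (C,hash)
  {ABC}: card=500000; try (B,hash)→12000, (A,hash)→17300, (B,merge)→30000, (A,merge)→190900, (B,nl)→1001000, (A,nl)→2501600; best=12000 via (B,hash)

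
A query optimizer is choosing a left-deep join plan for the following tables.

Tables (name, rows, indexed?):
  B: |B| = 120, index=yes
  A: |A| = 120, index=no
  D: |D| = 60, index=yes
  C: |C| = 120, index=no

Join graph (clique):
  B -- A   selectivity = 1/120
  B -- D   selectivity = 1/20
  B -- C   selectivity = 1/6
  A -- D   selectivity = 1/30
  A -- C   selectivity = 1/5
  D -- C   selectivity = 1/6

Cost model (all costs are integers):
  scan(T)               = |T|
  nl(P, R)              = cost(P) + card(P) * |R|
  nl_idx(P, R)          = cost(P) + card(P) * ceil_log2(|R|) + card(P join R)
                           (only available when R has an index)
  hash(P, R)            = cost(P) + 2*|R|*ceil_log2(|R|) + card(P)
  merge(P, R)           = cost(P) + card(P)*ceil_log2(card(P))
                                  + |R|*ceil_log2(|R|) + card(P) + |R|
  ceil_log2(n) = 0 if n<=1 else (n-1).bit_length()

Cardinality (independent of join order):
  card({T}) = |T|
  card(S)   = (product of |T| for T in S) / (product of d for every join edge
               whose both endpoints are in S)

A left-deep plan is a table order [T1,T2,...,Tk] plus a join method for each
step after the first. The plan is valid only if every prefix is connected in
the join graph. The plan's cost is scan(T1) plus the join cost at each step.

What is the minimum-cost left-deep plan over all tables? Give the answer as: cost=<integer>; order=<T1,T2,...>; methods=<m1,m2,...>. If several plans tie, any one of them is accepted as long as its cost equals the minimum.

cost=2832; order=A,B,D,C; methods=nl_idx,nl_idx,merge

Selinger DP (subsets sized 1..n):
  {B}: scan cost=120, card=120
  {A}: scan cost=120, card=120
  {D}: scan cost=60, card=60
  {C}: scan cost=120, card=120
  {AB}: card=120; try (B,nl_idx)→1080, (B,hash)→1920, (A,hash)→1920, (B,merge)→2040, (A,merge)→2040, (B,nl)→14520 …(+1); best=1080 via (B,nl_idx)
  {BD}: card=360; try (B,nl_idx)→840, (D,hash)→960, (D,nl_idx)→1200, (B,merge)→1440, (D,merge)→1500, (B,hash)→1800 …(+2); best=840 via (B,nl_idx)
  {BC}: card=2400; try (C,hash)→1920, (B,hash)→1920, (C,merge)→2040, (B,merge)→2040, (B,nl_idx)→3360, (C,nl)→14520 …(+1); best=1920 via (C,hash)
  {AD}: card=240; try (D,hash)→960, (D,nl_idx)→1080, (A,merge)→1440, (D,merge)→1500, (A,hash)→1800, (A,nl)→7260 …(+1); best=960 via (D,hash)
  {AC}: card=2880; try (C,hash)→1920, (A,hash)→1920, (C,merge)→2040, (A,merge)→2040, (C,nl)→14520, (A,nl)→14520; best=1920 via (C,hash)
  {CD}: card=1200; try (D,hash)→960, (C,merge)→1440, (D,merge)→1500, (C,hash)→1800, (D,nl_idx)→2040, (C,nl)→7260 …(+1); best=960 via (D,hash)
  {ABD}: card=12; try (D,nl_idx)→1812, (D,hash)→1920, (D,merge)→2460, (B,nl_idx)→2652, (B,hash)→2880, (A,hash)→2880 …(+5); best=1812 via (D,nl_idx)
  {ABC}: card=480; try (C,hash)→2880, (C,merge)→3000, (A,hash)→6000, (B,hash)→6480, (C,nl)→15480, (B,nl_idx)→22560 …(+4); best=2880 via (C,hash)
  {BCD}: card=1200; try (C,hash)→2880, (B,hash)→3840, (D,hash)→5040, (C,merge)→5400, (B,nl_idx)→10560, (B,merge)→16320 …(+5); best=2880 via (C,hash)
  {ACD}: card=960; try (C,hash)→2880, (A,hash)→3840, (C,merge)→4080, (D,hash)→5520, (A,merge)→16320, (D,nl_idx)→20160 …(+4); best=2880 via (C,hash)
  {ABCD}: card=8; try (C,merge)→2832, (C,nl)→3252, (C,hash)→3504, (D,hash)→4080, (B,hash)→5520, (A,hash)→5760 …(+8); best=2832 via (C,merge)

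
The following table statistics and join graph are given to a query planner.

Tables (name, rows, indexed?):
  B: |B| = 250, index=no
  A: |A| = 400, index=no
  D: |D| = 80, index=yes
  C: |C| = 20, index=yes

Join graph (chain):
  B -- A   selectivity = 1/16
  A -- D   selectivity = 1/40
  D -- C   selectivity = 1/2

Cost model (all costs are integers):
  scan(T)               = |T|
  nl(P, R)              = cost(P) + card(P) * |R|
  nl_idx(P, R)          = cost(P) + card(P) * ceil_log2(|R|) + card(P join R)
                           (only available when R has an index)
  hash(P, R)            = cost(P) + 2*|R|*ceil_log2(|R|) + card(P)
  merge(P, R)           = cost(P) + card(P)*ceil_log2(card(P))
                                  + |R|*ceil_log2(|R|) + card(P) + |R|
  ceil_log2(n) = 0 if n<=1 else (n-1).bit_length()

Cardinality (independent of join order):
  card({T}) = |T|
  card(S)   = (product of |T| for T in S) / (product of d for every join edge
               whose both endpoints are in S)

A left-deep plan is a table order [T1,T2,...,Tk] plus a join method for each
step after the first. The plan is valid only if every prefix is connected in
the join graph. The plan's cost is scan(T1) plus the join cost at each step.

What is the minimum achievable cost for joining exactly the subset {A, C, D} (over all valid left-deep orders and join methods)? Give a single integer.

2920

Selinger DP over subsets of {A,C,D}:
  {A}: scan cost=400, card=400
  {D}: scan cost=80, card=80
  {C}: scan cost=20, card=20
  {AD}: card=800; try (D,hash)→1920, (D,nl_idx)→4000, (A,merge)→4720, (D,merge)→5040, (A,hash)→7360, (A,nl)→32080 …(+1); best=1920 via (D,hash)
  {CD}: card=800; try (C,hash)→360, (D,merge)→780, (C,merge)→840, (D,nl_idx)→960, (D,hash)→1160, (C,nl_idx)→1280 …(+2); best=360 via (C,hash)
  {ACD}: card=8000; try (C,hash)→2920, (A,hash)→8360, (C,merge)→10840, (A,merge)→13160, (C,nl_idx)→13920, (C,nl)→17920 …(+1); best=2920 via (C,hash)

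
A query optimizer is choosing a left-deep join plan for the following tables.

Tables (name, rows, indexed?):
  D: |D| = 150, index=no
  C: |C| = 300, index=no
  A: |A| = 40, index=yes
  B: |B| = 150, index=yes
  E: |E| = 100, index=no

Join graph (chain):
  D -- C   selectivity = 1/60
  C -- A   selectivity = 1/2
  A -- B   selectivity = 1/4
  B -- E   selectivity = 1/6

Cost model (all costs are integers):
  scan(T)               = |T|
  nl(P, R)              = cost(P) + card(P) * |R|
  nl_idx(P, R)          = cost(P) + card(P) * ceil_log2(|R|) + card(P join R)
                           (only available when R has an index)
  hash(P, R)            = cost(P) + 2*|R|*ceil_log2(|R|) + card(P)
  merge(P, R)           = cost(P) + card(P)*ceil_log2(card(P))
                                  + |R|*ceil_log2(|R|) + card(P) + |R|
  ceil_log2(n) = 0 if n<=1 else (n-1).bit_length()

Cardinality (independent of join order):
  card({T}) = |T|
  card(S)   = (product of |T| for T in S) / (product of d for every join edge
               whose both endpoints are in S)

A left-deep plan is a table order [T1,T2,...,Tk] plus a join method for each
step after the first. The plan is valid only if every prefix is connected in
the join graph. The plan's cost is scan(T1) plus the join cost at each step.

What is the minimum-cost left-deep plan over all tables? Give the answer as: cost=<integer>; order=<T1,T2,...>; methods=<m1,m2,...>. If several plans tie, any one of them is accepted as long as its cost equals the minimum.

Selinger DP (subsets sized 1..n):
  {D}: scan cost=150, card=150
  {C}: scan cost=300, card=300
  {A}: scan cost=40, card=40
  {B}: scan cost=150, card=150
  {E}: scan cost=100, card=100
  {CD}: card=750; try (D,hash)→3000, (C,merge)→4500, (D,merge)→4650, (C,hash)→5700, (C,nl)→45150, (D,nl)→45300; best=3000 via (D,hash)
  {AC}: card=6000; try (A,hash)→1080, (C,merge)→3320, (A,merge)→3580, (C,hash)→5480, (A,nl_idx)→8100, (C,nl)→12040 …(+1); best=1080 via (A,hash)
  {AB}: card=1500; try (A,hash)→780, (B,merge)→1670, (A,merge)→1780, (B,nl_idx)→1860, (B,hash)→2480, (A,nl_idx)→2550 …(+2); best=780 via (A,hash)
  {BE}: card=2500; try (E,hash)→1700, (B,merge)→2250, (E,merge)→2300, (B,hash)→2600, (B,nl_idx)→3400, (B,nl)→15100 …(+1); best=1700 via (E,hash)
  {ACD}: card=15000; try (A,hash)→4230, (D,hash)→9480, (A,merge)→11530, (A,nl_idx)→22500, (A,nl)→33000, (D,merge)→86430 …(+1); best=4230 via (A,hash)
  {ABC}: card=225000; try (C,hash)→7680, (B,hash)→9480, (C,merge)→21780, (B,merge)→86430, (B,nl_idx)→274080, (C,nl)→450780 …(+1); best=7680 via (C,hash)
  {ABE}: card=25000; try (E,hash)→3680, (A,hash)→4680, (E,merge)→19580, (A,merge)→34480, (A,nl_idx)→41700, (A,nl)→101700 …(+1); best=3680 via (E,hash)
  {ABCD}: card=562500; try (B,hash)→21630, (B,merge)→230580, (D,hash)→235080, (B,nl_idx)→686730, (B,nl)→2254230, (D,merge)→4284030 …(+1); best=21630 via (B,hash)
  {ABCE}: card=3750000; try (C,hash)→34080, (E,hash)→234080, (C,merge)→406680, (E,merge)→4283480, (C,nl)→7503680, (E,nl)→22507680; best=34080 via (C,hash)
  {ABCDE}: card=9375000; try (E,hash)→585530, (D,hash)→3786480, (E,merge)→11834930, (E,nl)→56271630, (D,merge)→86285430, (D,nl)→562534080; best=585530 via (E,hash)

cost=585530; order=C,D,A,B,E; methods=hash,hash,hash,hash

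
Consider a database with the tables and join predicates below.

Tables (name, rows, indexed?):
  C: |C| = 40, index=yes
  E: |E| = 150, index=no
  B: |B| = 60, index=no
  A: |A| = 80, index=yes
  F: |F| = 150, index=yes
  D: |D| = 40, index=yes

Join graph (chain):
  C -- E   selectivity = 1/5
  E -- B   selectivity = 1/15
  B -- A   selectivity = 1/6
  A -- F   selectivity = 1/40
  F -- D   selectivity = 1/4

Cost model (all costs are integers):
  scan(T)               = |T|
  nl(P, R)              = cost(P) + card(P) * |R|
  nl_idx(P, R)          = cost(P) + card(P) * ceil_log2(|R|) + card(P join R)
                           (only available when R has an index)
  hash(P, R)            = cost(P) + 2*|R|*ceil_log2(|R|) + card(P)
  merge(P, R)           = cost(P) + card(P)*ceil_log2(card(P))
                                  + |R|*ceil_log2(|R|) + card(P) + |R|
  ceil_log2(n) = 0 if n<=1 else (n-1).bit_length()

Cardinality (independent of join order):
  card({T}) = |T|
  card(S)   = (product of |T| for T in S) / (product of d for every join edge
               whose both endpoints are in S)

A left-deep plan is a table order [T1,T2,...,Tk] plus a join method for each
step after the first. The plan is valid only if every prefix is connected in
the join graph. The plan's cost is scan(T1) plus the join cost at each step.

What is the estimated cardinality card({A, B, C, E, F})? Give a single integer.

240000

Tables in S: A(80), B(60), C(40), E(150), F(150)
Edges inside S: C-E(d=5), E-B(d=15), B-A(d=6), A-F(d=40)
numerator = 80 * 60 * 40 * 150 * 150 = 4320000000
denominator = 5 * 15 * 6 * 40 = 18000
card(S) = 4320000000 / 18000 = 240000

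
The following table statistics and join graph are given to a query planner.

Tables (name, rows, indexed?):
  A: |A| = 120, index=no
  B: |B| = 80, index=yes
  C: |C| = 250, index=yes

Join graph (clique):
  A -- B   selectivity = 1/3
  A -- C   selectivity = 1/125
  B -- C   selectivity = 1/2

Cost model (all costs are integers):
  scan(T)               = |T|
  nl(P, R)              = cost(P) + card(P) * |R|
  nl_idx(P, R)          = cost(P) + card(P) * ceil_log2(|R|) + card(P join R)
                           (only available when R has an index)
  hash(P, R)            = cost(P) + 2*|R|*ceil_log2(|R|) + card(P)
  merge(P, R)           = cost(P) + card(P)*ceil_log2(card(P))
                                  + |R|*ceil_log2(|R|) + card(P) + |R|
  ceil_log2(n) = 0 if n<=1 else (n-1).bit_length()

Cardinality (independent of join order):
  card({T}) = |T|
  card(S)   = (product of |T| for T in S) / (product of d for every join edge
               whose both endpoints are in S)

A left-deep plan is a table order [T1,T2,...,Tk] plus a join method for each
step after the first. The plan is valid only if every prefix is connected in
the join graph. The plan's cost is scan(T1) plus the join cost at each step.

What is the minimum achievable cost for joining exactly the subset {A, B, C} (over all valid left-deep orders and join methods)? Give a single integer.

Selinger DP over subsets of {A,B,C}:
  {A}: scan cost=120, card=120
  {B}: scan cost=80, card=80
  {C}: scan cost=250, card=250
  {AB}: card=3200; try (B,hash)→1360, (A,merge)→1680, (B,merge)→1720, (A,hash)→1840, (B,nl_idx)→4160, (A,nl)→9680 …(+1); best=1360 via (B,hash)
  {AC}: card=240; try (C,nl_idx)→1320, (A,hash)→2180, (C,merge)→3330, (A,merge)→3460, (C,hash)→4240, (C,nl)→30120 …(+1); best=1320 via (C,nl_idx)
  {BC}: card=10000; try (B,hash)→1620, (C,merge)→2970, (B,merge)→3140, (C,hash)→4160, (C,nl_idx)→10720, (B,nl_idx)→12000 …(+2); best=1620 via (B,hash)
  {ABC}: card=3200; try (B,hash)→2680, (B,merge)→4120, (B,nl_idx)→6200, (C,hash)→8560, (A,hash)→13300, (B,nl)→20520 …(+5); best=2680 via (B,hash)

2680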